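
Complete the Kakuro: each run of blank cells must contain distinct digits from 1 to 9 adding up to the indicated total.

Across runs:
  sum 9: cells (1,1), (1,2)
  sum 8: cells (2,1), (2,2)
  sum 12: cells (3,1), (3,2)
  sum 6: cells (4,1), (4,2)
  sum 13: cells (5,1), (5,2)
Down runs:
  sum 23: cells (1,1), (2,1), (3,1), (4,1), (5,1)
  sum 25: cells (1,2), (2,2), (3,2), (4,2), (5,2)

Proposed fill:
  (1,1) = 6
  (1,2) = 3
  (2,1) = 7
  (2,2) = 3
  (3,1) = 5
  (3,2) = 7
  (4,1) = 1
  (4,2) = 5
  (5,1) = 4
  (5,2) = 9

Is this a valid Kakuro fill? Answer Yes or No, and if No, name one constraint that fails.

No — the across run (2,1)–(2,2) sums to 10, not 8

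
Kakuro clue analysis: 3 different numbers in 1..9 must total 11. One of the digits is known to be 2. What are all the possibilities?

3 distinct digits from 1–9 sum between 6 and 24.
Keeping only sets containing 2.

{1,2,8}; {2,3,6}; {2,4,5}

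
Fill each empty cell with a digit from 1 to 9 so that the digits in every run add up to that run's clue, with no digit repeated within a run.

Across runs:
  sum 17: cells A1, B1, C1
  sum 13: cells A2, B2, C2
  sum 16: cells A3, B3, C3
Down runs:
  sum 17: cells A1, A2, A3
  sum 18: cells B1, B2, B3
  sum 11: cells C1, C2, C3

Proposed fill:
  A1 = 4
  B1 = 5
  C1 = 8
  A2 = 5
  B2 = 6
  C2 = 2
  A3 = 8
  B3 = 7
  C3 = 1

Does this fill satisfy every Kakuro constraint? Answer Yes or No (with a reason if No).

Yes

Across: 4+5+8=17; 5+6+2=13; 8+7+1=16. Down: 4+5+8=17; 5+6+7=18; 8+2+1=11. No digit repeats within any run.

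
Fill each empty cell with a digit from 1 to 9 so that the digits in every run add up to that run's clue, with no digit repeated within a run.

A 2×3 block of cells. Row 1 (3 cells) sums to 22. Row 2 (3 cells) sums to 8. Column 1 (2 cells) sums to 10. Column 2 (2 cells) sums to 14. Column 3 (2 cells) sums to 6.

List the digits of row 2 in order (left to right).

2 5 1

The 22 across and the 6 down share only 5, so (1,3) = 5.
The 8 across and the 14 down share only 5, so (2,2) = 5.
(2,3) = 6 − 5 = 1 completes the 6 down.
(1,2) = 14 − 5 = 9 completes the 14 down.
(2,1) = 8 − 6 = 2 completes the 8 across.
(1,1) = 22 − 14 = 8 completes the 22 across.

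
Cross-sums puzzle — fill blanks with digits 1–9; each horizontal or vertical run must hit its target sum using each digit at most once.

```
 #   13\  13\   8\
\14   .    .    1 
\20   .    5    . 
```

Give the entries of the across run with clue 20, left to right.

8 5 7

R1C2 = 13 − 5 = 8 completes the 13 down.
R2C3 = 8 − 1 = 7 completes the 8 down.
R1C1 = 14 − 9 = 5 completes the 14 across.
R2C1 = 20 − 12 = 8 completes the 20 across.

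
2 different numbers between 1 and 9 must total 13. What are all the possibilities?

{4,9}; {5,8}; {6,7}

2 distinct digits from 1–9 sum between 3 and 17.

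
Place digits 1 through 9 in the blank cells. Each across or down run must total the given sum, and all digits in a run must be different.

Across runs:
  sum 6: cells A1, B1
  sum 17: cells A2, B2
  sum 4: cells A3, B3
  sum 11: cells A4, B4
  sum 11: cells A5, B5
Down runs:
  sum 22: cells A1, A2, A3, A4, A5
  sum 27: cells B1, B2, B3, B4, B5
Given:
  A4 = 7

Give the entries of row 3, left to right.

17 in 2 cells must be {8,9}; 4 in 2 cells must be {1,3}.
B4 = 11 − 7 = 4 completes the 11 across.
Nothing is forced directly, so branch on A3, whose candidates are 1 or 3. If A3 = 1: that forces B3 = 3, B1 = 5, after which A1 would have to be in {1} for the 6 across but in {2,3,4,5,6,8,9} for the 22 down — contradiction. So A3 = 3.
A2 = 9: the only remaining digit allowed by both the 17 across and the 22 down.
B2 = 17 − 9 = 8 completes the 17 across.
B3 = 4 − 3 = 1 completes the 4 across.

3 1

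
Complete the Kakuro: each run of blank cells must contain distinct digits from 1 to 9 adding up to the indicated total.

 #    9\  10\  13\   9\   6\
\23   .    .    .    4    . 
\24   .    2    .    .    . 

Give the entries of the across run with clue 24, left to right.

6 2 7 5 4

R1C2 = 10 − 2 = 8 completes the 10 down.
R2C4 = 9 − 4 = 5 completes the 9 down.
Nothing is forced directly, so branch on R2C5, whose candidates are 1 or 4. If R2C5 = 1: then R1C5 would have to be in {1,2,3,6,7} for the 23 across but in {5} for the 6 down — contradiction. So R2C5 = 4.
R1C5 = 6 − 4 = 2 completes the 6 down.
R1C3 = 6: the only remaining digit allowed by both the 23 across and the 13 down.
R2C3 = 13 − 6 = 7 completes the 13 down.
R1C1 = 23 − 20 = 3 completes the 23 across.
R2C1 = 24 − 18 = 6 completes the 24 across.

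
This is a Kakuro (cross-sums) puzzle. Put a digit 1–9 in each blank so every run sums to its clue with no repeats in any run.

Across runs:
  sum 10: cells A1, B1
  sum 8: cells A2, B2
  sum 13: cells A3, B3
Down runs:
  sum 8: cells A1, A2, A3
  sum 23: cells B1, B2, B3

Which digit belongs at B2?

23 in 3 cells must be {6,8,9}.
The 8 across and the 23 down share only 6, so B2 = 6.
A2 = 8 − 6 = 2 completes the 8 across.
Given what's placed, A3 must be 5 to fit the 13 across and 8 down.
B3 = 13 − 5 = 8 completes the 13 across.
A1 = 8 − 7 = 1 completes the 8 down.
B1 = 10 − 1 = 9 completes the 10 across.

6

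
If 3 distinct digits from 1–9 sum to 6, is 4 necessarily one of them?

No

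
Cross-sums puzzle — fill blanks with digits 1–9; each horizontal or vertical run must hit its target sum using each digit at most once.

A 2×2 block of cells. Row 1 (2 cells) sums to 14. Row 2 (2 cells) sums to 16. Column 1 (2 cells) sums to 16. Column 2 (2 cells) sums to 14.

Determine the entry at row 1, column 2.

16 in 2 cells must be {7,9}.
The 14 across and the 16 down share only 9, so (1,1) = 9.
(1,2) = 14 − 9 = 5 completes the 14 across.
(2,1) = 16 − 9 = 7 completes the 16 down.
(2,2) = 16 − 7 = 9 completes the 16 across.

5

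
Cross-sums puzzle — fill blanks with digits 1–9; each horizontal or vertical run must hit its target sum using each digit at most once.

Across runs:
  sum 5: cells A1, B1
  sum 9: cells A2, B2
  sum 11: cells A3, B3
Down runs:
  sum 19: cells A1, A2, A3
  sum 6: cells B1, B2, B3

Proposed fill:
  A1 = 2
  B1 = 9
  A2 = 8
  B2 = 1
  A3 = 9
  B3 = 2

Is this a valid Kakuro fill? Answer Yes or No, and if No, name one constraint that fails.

No — the across run A1–B1 sums to 11, not 5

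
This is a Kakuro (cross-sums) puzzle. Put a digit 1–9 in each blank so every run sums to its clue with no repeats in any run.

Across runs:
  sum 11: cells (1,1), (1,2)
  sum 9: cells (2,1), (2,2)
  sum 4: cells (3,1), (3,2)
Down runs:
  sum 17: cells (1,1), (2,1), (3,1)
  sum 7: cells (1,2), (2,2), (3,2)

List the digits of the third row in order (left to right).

4 in 2 cells must be {1,3}; 7 in 3 cells must be {1,2,4}.
The 4 across and the 7 down share only 1, so (3,2) = 1.
(3,1) = 4 − 1 = 3 completes the 4 across.
Nothing is forced directly, so branch on (1,2), whose candidates are 2 or 4. If (1,2) = 4: then (1,1) would have to be in {7} for the 11 across but in {5,6,8,9} for the 17 down — contradiction. So (1,2) = 2.
(1,1) = 11 − 2 = 9 completes the 11 across.
(2,1) = 17 − 12 = 5 completes the 17 down.
(2,2) = 9 − 5 = 4 completes the 9 across.

3 1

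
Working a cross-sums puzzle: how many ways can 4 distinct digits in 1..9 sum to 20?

12

4 distinct digits from 1–9 sum between 10 and 30.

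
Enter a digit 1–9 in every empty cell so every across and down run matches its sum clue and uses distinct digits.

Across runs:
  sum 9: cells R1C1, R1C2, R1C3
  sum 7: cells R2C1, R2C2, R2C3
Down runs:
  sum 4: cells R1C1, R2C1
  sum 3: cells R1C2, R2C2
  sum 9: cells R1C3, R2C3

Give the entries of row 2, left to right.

1 2 4

7 in 3 cells must be {1,2,4}; 4 in 2 cells must be {1,3}; 3 in 2 cells must be {1,2}.
The 7 across and the 4 down share only 1, so R2C1 = 1.
Given what's placed, R2C2 must be 2 to fit the 7 across and 3 down.
R2C3 = 7 − 3 = 4 completes the 7 across.
R1C1 = 4 − 1 = 3 completes the 4 down.
R1C2 = 3 − 2 = 1 completes the 3 down.
R1C3 = 9 − 4 = 5 completes the 9 across.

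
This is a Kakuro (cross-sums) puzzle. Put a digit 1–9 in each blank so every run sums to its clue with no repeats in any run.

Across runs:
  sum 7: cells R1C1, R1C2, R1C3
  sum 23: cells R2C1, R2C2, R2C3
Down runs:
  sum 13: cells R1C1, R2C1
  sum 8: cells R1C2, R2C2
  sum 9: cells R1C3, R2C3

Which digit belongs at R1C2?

7 in 3 cells must be {1,2,4}; 23 in 3 cells must be {6,8,9}.
The 7 across and the 13 down share only 4, so R1C1 = 4.
R2C1 = 13 − 4 = 9 completes the 13 down.
Given what's placed, R2C2 must be 6 to fit the 23 across and 8 down.
R2C3 = 23 − 15 = 8 completes the 23 across.
R1C2 = 8 − 6 = 2 completes the 8 down.
R1C3 = 7 − 6 = 1 completes the 7 across.

2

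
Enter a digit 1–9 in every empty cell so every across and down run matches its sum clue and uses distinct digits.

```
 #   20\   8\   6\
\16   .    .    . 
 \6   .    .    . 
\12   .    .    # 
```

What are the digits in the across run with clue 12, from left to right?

8 4

6 in 3 cells must be {1,2,3}.
Only 3 fits R2C1 under both its across sum 6 and down sum 20.
Nothing is forced directly, so branch on R1C1, whose candidates are 8 or 9. If R1C1 = 8: that forces R3C1 = 9, R3C2 = 3, R1C2 = 1, after which R1C3 would have to be in {7} for the 16 across but in {1,2,4,5} for the 6 down — contradiction. So R1C1 = 9.
R3C1 = 20 − 12 = 8 completes the 20 down.
R3C2 = 12 − 8 = 4 completes the 12 across.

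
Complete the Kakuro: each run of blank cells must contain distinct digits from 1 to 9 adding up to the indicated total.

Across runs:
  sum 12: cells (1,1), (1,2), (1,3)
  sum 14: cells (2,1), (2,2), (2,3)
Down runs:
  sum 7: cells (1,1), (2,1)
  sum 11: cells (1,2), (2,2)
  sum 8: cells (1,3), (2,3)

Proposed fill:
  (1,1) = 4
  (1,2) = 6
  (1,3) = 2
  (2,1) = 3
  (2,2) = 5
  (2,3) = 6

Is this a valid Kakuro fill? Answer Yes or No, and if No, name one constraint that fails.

Yes

Across: 4+6+2=12; 3+5+6=14. Down: 4+3=7; 6+5=11; 2+6=8. No digit repeats within any run.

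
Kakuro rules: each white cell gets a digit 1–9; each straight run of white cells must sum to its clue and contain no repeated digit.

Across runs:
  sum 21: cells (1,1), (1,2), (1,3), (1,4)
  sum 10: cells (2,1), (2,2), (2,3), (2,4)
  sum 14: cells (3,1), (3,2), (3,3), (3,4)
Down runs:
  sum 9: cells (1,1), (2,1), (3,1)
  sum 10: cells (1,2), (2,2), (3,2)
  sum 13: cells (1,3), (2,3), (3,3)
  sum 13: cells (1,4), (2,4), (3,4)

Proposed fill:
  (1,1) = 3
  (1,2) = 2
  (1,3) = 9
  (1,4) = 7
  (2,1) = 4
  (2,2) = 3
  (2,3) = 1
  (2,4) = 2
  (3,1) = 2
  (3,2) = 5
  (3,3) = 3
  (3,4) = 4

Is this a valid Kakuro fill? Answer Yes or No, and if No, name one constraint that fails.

Across: 3+2+9+7=21; 4+3+1+2=10; 2+5+3+4=14. Down: 3+4+2=9; 2+3+5=10; 9+1+3=13; 7+2+4=13. No digit repeats within any run.

Yes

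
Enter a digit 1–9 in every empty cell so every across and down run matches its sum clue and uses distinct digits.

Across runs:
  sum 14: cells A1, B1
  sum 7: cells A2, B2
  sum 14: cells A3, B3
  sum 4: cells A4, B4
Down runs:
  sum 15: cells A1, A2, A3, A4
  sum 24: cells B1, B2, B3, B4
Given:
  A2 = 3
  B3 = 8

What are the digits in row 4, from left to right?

4 in 2 cells must be {1,3}.
B2 = 7 − 3 = 4 completes the 7 across.
A3 = 14 − 8 = 6 completes the 14 across.
Given what's placed, A4 must be 1 to fit the 4 across and 15 down.
B4 = 4 − 1 = 3 completes the 4 across.
A1 = 15 − 10 = 5 completes the 15 down.
B1 = 14 − 5 = 9 completes the 14 across.

1 3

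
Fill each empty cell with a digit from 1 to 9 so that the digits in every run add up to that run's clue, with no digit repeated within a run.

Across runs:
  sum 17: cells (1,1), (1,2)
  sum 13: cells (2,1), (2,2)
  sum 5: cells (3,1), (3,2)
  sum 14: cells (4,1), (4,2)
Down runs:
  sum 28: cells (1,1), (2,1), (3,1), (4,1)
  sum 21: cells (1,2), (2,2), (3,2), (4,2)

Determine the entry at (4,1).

9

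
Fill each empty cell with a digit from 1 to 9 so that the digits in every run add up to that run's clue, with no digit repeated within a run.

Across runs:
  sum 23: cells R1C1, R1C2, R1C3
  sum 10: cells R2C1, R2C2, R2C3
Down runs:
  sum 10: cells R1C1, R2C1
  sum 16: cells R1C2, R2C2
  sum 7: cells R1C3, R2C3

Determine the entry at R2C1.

2

23 in 3 cells must be {6,8,9}; 16 in 2 cells must be {7,9}.
The 23 across and the 16 down share only 9, so R1C2 = 9.
Given what's placed, R1C3 must be 6 to fit the 23 across and 7 down.
R2C2 = 16 − 9 = 7 completes the 16 down.
R2C3 = 7 − 6 = 1 completes the 7 down.
R1C1 = 23 − 15 = 8 completes the 23 across.
R2C1 = 10 − 8 = 2 completes the 10 across.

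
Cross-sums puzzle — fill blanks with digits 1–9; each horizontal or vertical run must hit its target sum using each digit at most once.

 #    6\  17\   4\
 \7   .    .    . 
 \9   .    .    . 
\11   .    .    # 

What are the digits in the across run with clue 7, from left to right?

7 in 3 cells must be {1,2,4}; 6 in 3 cells must be {1,2,3}; 4 in 2 cells must be {1,3}.
Only 1 fits R1C3 under both its across sum 7 and down sum 4.
R2C3 = 4 − 1 = 3 completes the 4 down.
Given what's placed, R1C1 must be 2 to fit the 7 across and 6 down.
R1C2 = 7 − 3 = 4 completes the 7 across.

2 4 1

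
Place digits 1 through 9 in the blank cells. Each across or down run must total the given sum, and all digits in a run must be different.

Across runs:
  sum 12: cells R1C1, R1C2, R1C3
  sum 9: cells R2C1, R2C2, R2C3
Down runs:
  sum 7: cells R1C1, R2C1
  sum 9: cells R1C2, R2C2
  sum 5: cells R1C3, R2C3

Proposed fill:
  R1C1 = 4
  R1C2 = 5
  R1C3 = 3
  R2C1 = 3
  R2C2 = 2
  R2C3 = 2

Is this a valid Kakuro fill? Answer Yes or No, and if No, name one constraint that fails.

No — the down run R1C2–R2C2 sums to 7, not 9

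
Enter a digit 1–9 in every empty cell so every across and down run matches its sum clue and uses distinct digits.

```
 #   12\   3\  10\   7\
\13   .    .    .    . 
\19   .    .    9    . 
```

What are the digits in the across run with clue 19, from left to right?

3 in 2 cells must be {1,2}.
R1C3 = 10 − 9 = 1 completes the 10 down.
R1C2 = 2: the only remaining digit allowed by both the 13 across and the 3 down.
R2C2 = 3 − 2 = 1 completes the 3 down.
Nothing is forced directly, so branch on R1C1, whose candidates are 3 or 4 or 7. If R1C1 = 3: then R1C4 would have to be in {7} for the 13 across but in {1,2,3,4,5,6} for the 7 down — contradiction. If R1C1 = 4: that forces R1C4 = 6, after which R2C1 would have to be in {2,3,4,5,6,7} for the 19 across but in {8} for the 12 down — contradiction. So R1C1 = 7.
R1C4 = 13 − 10 = 3 completes the 13 across.
R2C1 = 12 − 7 = 5 completes the 12 down.
R2C4 = 19 − 15 = 4 completes the 19 across.

5 1 9 4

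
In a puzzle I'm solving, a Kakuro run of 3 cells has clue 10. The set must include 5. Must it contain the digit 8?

No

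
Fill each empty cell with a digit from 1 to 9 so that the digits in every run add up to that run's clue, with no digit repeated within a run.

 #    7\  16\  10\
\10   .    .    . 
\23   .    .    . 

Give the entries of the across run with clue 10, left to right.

23 in 3 cells must be {6,8,9}; 16 in 2 cells must be {7,9}.
The 10 across and the 16 down share only 7, so R1C2 = 7.
The 23 across and the 7 down share only 6, so R2C1 = 6.
R2C2 = 16 − 7 = 9 completes the 16 down.
R2C3 = 23 − 15 = 8 completes the 23 across.
R1C1 = 7 − 6 = 1 completes the 7 down.
R1C3 = 10 − 8 = 2 completes the 10 across.

1 7 2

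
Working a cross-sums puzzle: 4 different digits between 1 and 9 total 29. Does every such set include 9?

The only way to make 29 from 4 distinct digits is {5,7,8,9}, which contains 9.

Yes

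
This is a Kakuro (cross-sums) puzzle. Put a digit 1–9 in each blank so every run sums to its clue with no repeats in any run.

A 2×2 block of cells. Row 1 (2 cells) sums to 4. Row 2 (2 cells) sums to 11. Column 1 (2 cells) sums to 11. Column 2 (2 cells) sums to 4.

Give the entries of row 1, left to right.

3 1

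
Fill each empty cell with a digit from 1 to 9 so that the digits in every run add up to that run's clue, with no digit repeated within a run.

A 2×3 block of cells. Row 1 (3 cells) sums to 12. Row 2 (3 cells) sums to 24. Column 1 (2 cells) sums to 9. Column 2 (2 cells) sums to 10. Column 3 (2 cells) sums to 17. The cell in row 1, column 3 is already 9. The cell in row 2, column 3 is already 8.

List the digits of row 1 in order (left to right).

2 1 9

24 in 3 cells must be {7,8,9}; 17 in 2 cells must be {8,9}.
(2,1) = 7: the only remaining digit allowed by both the 24 across and the 9 down.
(2,2) = 24 − 15 = 9 completes the 24 across.
(1,1) = 9 − 7 = 2 completes the 9 down.
(1,2) = 12 − 11 = 1 completes the 12 across.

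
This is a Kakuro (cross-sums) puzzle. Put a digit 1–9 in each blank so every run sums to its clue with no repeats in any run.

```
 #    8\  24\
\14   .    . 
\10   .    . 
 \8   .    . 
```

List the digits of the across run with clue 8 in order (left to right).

1 7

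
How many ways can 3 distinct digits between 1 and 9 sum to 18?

3 distinct digits from 1–9 sum between 6 and 24.

7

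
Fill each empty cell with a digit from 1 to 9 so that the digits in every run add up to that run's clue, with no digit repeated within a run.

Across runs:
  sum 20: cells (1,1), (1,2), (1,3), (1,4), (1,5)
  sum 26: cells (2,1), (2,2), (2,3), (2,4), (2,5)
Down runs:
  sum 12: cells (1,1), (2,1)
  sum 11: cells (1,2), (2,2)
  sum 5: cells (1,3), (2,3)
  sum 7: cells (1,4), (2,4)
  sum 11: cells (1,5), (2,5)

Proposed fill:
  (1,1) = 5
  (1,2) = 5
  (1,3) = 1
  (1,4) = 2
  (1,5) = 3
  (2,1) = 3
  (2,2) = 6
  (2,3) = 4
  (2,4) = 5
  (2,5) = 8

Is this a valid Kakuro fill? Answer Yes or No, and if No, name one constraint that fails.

No — the down run (1,1)–(2,1) sums to 8, not 12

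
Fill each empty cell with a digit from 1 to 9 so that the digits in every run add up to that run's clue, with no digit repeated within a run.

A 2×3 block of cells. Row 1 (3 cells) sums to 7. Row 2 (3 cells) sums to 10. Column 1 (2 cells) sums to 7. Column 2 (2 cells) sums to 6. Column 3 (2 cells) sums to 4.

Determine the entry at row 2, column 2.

7 in 3 cells must be {1,2,4}; 4 in 2 cells must be {1,3}.
The 7 across and the 4 down share only 1, so (1,3) = 1.
(2,3) = 4 − 1 = 3 completes the 4 down.
Nothing is forced directly, so branch on (1,1), whose candidates are 2 or 4. If (1,1) = 4: that forces (1,2) = 2, after which (2,1) would have to be in {1,2,5,6} for the 10 across but in {3} for the 7 down — contradiction. So (1,1) = 2.
(1,2) = 7 − 3 = 4 completes the 7 across.
(2,1) = 7 − 2 = 5 completes the 7 down.
(2,2) = 10 − 8 = 2 completes the 10 across.

2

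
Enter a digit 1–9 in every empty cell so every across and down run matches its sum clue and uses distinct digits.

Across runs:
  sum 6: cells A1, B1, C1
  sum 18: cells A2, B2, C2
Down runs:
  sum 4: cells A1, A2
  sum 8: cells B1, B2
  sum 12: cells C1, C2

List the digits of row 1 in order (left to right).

6 in 3 cells must be {1,2,3}; 4 in 2 cells must be {1,3}.
The 6 across and the 12 down share only 3, so C1 = 3.
C2 = 12 − 3 = 9 completes the 12 down.
Given what's placed, A1 must be 1 to fit the 6 across and 4 down.
B1 = 6 − 4 = 2 completes the 6 across.
A2 = 4 − 1 = 3 completes the 4 down.
B2 = 18 − 12 = 6 completes the 18 across.

1, 2, 3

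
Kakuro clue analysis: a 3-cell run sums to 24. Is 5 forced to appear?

The only way to make 24 from 3 distinct digits is {7,8,9}, which does not contain 5.

No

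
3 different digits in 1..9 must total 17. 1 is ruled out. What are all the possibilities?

{2,6,9}; {2,7,8}; {3,5,9}; {3,6,8}; {4,5,8}; {4,6,7}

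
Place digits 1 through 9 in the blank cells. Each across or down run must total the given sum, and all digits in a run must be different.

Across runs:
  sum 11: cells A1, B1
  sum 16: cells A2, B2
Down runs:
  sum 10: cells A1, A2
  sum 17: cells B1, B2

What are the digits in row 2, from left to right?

16 in 2 cells must be {7,9}; 17 in 2 cells must be {8,9}.
The 16 across and the 17 down share only 9, so B2 = 9.
B1 = 17 − 9 = 8 completes the 17 down.
A2 = 16 − 9 = 7 completes the 16 across.
A1 = 11 − 8 = 3 completes the 11 across.

7 9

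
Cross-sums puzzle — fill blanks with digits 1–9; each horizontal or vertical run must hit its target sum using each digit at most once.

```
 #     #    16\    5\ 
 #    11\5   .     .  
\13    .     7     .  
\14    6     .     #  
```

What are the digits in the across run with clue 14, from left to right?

R2C1 = 11 − 6 = 5 completes the 11 down.
R2C3 = 13 − 12 = 1 completes the 13 across.
R3C2 = 14 − 6 = 8 completes the 14 across.
R1C2 = 16 − 15 = 1 completes the 16 down.
R1C3 = 5 − 1 = 4 completes the 5 across.

6, 8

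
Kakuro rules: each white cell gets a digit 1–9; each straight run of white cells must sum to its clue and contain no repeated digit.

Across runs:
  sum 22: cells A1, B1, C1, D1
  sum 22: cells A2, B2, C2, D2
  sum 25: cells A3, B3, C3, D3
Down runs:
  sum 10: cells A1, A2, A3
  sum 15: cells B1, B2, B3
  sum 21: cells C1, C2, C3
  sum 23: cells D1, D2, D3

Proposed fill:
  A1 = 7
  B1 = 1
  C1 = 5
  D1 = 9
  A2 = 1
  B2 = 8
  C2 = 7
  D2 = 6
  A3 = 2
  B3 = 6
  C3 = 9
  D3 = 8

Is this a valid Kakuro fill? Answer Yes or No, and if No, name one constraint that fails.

Across: 7+1+5+9=22; 1+8+7+6=22; 2+6+9+8=25. Down: 7+1+2=10; 1+8+6=15; 5+7+9=21; 9+6+8=23. No digit repeats within any run.

Yes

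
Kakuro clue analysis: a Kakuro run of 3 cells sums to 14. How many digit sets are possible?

8

3 distinct digits from 1–9 sum between 6 and 24.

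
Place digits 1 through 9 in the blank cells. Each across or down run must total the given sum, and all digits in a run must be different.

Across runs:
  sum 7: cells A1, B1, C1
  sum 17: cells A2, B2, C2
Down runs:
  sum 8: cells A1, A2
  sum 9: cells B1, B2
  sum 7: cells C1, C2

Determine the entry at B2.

7 in 3 cells must be {1,2,4}.
Nothing is forced directly, so branch on B1, whose candidates are 1 or 2 or 4. If B1 = 2: that forces A1 = 1, C1 = 4, A2 = 7, after which B2 would have to be in {1,2,4,6,8,9} for the 17 across but in {7} for the 9 down — contradiction. If B1 = 4: that forces B2 = 5, A2 = 3, after which C2 would have to be in {9} for the 17 across but in {1,2,3,4,5,6} for the 7 down — contradiction. So B1 = 1.
Given what's placed, A1 must be 2 to fit the 7 across and 8 down.
C1 = 7 − 3 = 4 completes the 7 across.
A2 = 8 − 2 = 6 completes the 8 down.
B2 = 9 − 1 = 8 completes the 9 down.
C2 = 17 − 14 = 3 completes the 17 across.

8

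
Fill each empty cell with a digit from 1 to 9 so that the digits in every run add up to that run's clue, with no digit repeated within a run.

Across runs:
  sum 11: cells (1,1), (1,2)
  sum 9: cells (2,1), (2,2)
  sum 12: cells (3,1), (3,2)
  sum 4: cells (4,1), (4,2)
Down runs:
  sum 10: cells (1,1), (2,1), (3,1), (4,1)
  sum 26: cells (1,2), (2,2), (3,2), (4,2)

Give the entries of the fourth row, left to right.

1 3

4 in 2 cells must be {1,3}; 10 in 4 cells must be {1,2,3,4}.
Only 3 fits (4,2) under both its across sum 4 and down sum 26.
(4,1) = 4 − 3 = 1 completes the 4 across.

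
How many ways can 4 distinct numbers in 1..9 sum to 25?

4 distinct digits from 1–9 sum between 10 and 30.
Enumerating: {1,7,8,9}, {2,6,8,9}, {3,5,8,9}, {3,6,7,9}, {4,5,7,9}, {4,6,7,8}.

6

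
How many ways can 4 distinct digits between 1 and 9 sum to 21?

11

4 distinct digits from 1–9 sum between 10 and 30.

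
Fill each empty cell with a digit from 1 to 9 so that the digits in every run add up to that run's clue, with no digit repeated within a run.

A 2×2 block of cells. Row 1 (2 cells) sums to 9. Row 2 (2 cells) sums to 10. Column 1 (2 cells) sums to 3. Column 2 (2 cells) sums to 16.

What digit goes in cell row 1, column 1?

2

3 in 2 cells must be {1,2}; 16 in 2 cells must be {7,9}.
The 9 across and the 16 down share only 7, so (1,2) = 7.
(2,2) = 16 − 7 = 9 completes the 16 down.
(1,1) = 9 − 7 = 2 completes the 9 across.
(2,1) = 10 − 9 = 1 completes the 10 across.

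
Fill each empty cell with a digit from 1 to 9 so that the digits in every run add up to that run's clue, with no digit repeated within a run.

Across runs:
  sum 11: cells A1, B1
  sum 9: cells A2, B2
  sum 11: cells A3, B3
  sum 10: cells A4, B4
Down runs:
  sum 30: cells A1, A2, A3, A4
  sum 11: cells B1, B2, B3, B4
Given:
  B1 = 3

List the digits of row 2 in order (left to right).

7 2

30 in 4 cells must be {6,7,8,9}; 11 in 4 cells must be {1,2,3,5}.
A1 = 11 − 3 = 8 completes the 11 across.
No cell is forced outright now. A2 can only be 6 or 7 (the digits allowed by both its 9 across and its 30 down). If A2 = 6: then B2 would have to be in {3} for the 9 across but in {1,2,5} for the 11 down — contradiction. So A2 = 7.
B2 = 9 − 7 = 2 completes the 9 across.
B3 = 5: the only remaining digit allowed by both the 11 across and the 11 down.
B4 = 11 − 10 = 1 completes the 11 down.
A3 = 11 − 5 = 6 completes the 11 across.
A4 = 10 − 1 = 9 completes the 10 across.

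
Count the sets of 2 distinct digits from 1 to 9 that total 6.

2 distinct digits from 1–9 sum between 3 and 17.
Enumerating: {1,5}, {2,4}.

2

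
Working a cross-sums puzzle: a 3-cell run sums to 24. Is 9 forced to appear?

Yes

The only way to make 24 from 3 distinct digits is {7,8,9}, which contains 9.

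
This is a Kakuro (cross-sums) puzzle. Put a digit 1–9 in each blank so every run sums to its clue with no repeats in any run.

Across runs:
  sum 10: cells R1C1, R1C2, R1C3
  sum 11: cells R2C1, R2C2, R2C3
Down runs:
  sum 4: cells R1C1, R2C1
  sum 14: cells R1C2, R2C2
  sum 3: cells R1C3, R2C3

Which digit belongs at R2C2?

4 in 2 cells must be {1,3}; 3 in 2 cells must be {1,2}.
Nothing is forced directly, so branch on R1C2, whose candidates are 5 or 6. If R1C2 = 5: then R2C2 would have to be in {1,2,3,4,5,6,7,8} for the 11 across but in {9} for the 14 down — contradiction. So R1C2 = 6.
Given what's placed, R1C3 must be 1 to fit the 10 across and 3 down.
R2C2 = 14 − 6 = 8 completes the 14 down.
R2C3 = 3 − 1 = 2 completes the 3 down.
R1C1 = 10 − 7 = 3 completes the 10 across.
R2C1 = 11 − 10 = 1 completes the 11 across.

8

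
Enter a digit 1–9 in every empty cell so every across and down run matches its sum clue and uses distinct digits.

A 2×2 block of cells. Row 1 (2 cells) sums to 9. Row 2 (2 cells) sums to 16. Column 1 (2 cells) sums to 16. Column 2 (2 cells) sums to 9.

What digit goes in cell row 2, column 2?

7

16 in 2 cells must be {7,9}.
The 9 across and the 16 down share only 7, so (1,1) = 7.
(1,2) = 9 − 7 = 2 completes the 9 across.
(2,1) = 16 − 7 = 9 completes the 16 down.
(2,2) = 16 − 9 = 7 completes the 16 across.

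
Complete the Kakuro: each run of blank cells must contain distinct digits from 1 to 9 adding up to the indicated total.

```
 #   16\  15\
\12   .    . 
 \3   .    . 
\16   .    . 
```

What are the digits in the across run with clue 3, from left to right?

3 in 2 cells must be {1,2}; 16 in 2 cells must be {7,9}.
Nothing is forced directly, so branch on R2C1, whose candidates are 1 or 2. If R2C1 = 2: that forces R2C2 = 1, R3C1 = 9, after which R3C2 would have to be in {7} for the 16 across but in {5,6,8,9} for the 15 down — contradiction. So R2C1 = 1.
R2C2 = 3 − 1 = 2 completes the 3 across.
Nothing is forced directly, so branch on R3C1, whose candidates are 7 or 9. If R3C1 = 9: then R1C1 would have to be in {3,4,5,7,8,9} for the 12 across but in {6} for the 16 down — contradiction. So R3C1 = 7.
R1C1 = 16 − 8 = 8 completes the 16 down.
R1C2 = 12 − 8 = 4 completes the 12 across.
R3C2 = 16 − 7 = 9 completes the 16 across.

1 2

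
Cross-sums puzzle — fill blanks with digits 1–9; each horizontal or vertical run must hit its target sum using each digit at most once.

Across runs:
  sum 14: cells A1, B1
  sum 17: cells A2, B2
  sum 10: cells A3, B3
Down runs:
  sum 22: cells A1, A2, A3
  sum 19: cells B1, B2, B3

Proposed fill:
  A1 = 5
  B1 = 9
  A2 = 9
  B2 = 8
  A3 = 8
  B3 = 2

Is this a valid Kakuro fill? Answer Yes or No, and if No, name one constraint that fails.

Across: 5+9=14; 9+8=17; 8+2=10. Down: 5+9+8=22; 9+8+2=19. No digit repeats within any run.

Yes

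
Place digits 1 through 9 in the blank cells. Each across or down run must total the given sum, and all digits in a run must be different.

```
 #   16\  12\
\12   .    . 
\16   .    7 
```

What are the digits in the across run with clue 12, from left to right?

7, 5

16 in 2 cells must be {7,9}.
R1C2 = 12 − 7 = 5 completes the 12 down.
R2C1 = 16 − 7 = 9 completes the 16 across.
R1C1 = 12 − 5 = 7 completes the 12 across.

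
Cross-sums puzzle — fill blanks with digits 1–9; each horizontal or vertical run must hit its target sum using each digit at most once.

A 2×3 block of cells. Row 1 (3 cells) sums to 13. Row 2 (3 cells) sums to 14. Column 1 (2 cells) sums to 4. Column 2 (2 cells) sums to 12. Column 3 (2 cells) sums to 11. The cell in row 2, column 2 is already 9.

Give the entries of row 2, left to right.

3, 9, 2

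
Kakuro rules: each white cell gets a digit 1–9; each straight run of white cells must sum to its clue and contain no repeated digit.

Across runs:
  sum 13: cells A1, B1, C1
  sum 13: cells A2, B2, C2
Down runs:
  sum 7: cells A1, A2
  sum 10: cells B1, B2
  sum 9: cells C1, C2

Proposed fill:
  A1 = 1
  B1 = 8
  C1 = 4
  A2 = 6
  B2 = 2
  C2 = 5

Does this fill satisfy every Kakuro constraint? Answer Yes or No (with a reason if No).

Across: 1+8+4=13; 6+2+5=13. Down: 1+6=7; 8+2=10; 4+5=9. No digit repeats within any run.

Yes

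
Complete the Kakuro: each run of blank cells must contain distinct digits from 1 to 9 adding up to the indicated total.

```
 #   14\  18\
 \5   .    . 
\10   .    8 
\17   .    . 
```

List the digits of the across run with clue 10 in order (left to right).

2 8

17 in 2 cells must be {8,9}.
R2C1 = 10 − 8 = 2 completes the 10 across.
R3C2 = 9: the only remaining digit allowed by both the 17 across and the 18 down.
R1C2 = 18 − 17 = 1 completes the 18 down.
R3C1 = 17 − 9 = 8 completes the 17 across.
R1C1 = 5 − 1 = 4 completes the 5 across.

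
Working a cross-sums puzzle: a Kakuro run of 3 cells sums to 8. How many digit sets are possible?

3 distinct digits from 1–9 sum between 6 and 24.
Enumerating: {1,2,5}, {1,3,4}.

2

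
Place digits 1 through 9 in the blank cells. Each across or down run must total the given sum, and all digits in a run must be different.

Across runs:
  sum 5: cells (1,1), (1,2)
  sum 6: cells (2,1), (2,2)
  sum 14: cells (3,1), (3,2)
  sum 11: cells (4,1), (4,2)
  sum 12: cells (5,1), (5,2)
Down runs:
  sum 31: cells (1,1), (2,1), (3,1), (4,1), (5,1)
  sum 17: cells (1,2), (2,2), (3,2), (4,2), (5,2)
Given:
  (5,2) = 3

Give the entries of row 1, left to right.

3, 2

(5,1) = 12 − 3 = 9 completes the 12 across.
Nothing is forced directly, so branch on (3,2), whose candidates are 5 or 6. If (3,2) = 5: then (3,1) would have to be in {9} for the 14 across but in {1,2,3,4,5,6,7,8} for the 31 down — contradiction. So (3,2) = 6.
(3,1) = 14 − 6 = 8 completes the 14 across.
No cell is forced outright now. (1,2) can only be 1 or 2 (the digits allowed by both its 5 across and its 17 down). If (1,2) = 1: that forces (1,1) = 4, after which (2,1) would have to be in {1,2,4,5} for the 6 across but in {3,7} for the 31 down — contradiction. So (1,2) = 2.
(1,1) = 5 − 2 = 3 completes the 5 across.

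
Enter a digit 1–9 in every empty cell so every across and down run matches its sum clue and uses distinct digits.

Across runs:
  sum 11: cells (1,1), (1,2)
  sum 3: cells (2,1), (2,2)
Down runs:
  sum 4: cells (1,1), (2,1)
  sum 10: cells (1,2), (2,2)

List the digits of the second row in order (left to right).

1 2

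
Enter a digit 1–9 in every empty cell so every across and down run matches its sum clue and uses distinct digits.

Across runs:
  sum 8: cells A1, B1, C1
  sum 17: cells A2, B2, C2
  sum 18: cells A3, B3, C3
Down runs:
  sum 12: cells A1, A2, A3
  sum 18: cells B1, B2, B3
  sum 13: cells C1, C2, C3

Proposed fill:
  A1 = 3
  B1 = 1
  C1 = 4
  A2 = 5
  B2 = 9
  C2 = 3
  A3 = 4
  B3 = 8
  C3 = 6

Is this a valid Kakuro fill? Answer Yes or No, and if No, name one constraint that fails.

Across: 3+1+4=8; 5+9+3=17; 4+8+6=18. Down: 3+5+4=12; 1+9+8=18; 4+3+6=13. No digit repeats within any run.

Yes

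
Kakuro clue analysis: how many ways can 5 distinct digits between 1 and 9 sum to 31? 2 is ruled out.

4

5 distinct digits from 1–9 sum between 15 and 35.
Dropping sets that contain 2.
Enumerating: {1,6,7,8,9}, {3,4,7,8,9}, {3,5,6,8,9}, {4,5,6,7,9}.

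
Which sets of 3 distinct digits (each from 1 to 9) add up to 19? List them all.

3 distinct digits from 1–9 sum between 6 and 24.

{2,8,9}; {3,7,9}; {4,6,9}; {4,7,8}; {5,6,8}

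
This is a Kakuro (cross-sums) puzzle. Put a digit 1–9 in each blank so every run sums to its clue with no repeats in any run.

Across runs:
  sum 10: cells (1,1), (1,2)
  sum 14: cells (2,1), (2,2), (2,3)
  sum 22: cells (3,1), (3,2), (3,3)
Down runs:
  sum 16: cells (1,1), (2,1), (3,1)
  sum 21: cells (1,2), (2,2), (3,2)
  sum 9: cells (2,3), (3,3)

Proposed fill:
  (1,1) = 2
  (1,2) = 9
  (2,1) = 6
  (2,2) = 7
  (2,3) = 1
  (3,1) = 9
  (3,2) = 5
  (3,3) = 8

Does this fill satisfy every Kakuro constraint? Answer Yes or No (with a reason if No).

No — the down run (1,1)–(3,1) sums to 17, not 16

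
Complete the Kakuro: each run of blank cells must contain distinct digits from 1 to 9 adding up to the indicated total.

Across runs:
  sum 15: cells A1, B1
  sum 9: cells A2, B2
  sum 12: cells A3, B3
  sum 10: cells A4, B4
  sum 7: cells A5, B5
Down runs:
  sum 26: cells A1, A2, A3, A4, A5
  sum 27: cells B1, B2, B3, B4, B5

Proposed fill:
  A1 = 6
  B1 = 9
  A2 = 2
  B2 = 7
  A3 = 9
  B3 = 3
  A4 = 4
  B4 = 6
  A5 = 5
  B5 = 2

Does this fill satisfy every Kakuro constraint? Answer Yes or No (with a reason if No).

Across: 6+9=15; 2+7=9; 9+3=12; 4+6=10; 5+2=7. Down: 6+2+9+4+5=26; 9+7+3+6+2=27. No digit repeats within any run.

Yes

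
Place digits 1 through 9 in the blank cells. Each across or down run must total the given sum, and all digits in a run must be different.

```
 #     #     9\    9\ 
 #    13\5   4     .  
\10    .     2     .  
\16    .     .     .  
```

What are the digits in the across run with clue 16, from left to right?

8, 3, 5

R1C3 = 5 − 4 = 1 completes the 5 across.
R3C2 = 9 − 6 = 3 completes the 9 down.
No cell is forced outright now. R2C1 can only be 5 or 7 (the digits allowed by both its 10 across and its 13 down). If R2C1 = 7: then R2C3 would have to be in {1} for the 10 across but in {2,3,5,6} for the 9 down — contradiction. So R2C1 = 5.
R2C3 = 10 − 7 = 3 completes the 10 across.
R3C1 = 13 − 5 = 8 completes the 13 down.
R3C3 = 16 − 11 = 5 completes the 16 across.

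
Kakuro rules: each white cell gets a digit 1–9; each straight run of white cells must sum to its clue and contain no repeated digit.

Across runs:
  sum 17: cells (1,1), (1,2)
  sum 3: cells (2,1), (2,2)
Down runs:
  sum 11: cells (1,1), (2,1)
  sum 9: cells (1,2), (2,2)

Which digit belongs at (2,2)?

1

17 in 2 cells must be {8,9}; 3 in 2 cells must be {1,2}.
The 17 across and the 9 down share only 8, so (1,2) = 8.
The 3 across and the 11 down share only 2, so (2,1) = 2.
(2,2) = 3 − 2 = 1 completes the 3 across.
(1,1) = 17 − 8 = 9 completes the 17 across.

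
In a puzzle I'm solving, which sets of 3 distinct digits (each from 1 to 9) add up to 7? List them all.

{1,2,4}

3 distinct digits from 1–9 sum between 6 and 24.
Only one set works: {1,2,4}.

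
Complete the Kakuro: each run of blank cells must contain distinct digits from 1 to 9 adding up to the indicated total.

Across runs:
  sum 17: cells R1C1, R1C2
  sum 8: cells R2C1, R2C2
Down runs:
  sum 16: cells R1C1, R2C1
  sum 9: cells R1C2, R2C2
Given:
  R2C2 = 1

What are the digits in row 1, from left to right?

17 in 2 cells must be {8,9}; 16 in 2 cells must be {7,9}.
The 17 across and the 16 down share only 9, so R1C1 = 9.
R1C2 = 17 − 9 = 8 completes the 17 across.
R2C1 = 8 − 1 = 7 completes the 8 across.

9 8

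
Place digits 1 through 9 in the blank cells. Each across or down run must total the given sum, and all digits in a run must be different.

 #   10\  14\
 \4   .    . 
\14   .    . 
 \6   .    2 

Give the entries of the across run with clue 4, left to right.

4 in 2 cells must be {1,3}.
R1C2 = 3: the only remaining digit allowed by both the 4 across and the 14 down.
R2C2 = 14 − 5 = 9 completes the 14 down.
R3C1 = 6 − 2 = 4 completes the 6 across.
R1C1 = 4 − 3 = 1 completes the 4 across.
R2C1 = 14 − 9 = 5 completes the 14 across.

1, 3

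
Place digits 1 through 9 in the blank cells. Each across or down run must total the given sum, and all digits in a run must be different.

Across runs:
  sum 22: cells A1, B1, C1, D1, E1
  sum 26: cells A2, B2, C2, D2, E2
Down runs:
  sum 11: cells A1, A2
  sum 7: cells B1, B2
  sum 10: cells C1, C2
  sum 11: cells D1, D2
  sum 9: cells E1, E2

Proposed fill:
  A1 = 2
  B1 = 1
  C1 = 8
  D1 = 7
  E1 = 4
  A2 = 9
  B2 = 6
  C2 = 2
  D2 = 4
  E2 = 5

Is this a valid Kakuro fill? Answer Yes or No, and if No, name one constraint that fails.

Across: 2+1+8+7+4=22; 9+6+2+4+5=26. Down: 2+9=11; 1+6=7; 8+2=10; 7+4=11; 4+5=9. No digit repeats within any run.

Yes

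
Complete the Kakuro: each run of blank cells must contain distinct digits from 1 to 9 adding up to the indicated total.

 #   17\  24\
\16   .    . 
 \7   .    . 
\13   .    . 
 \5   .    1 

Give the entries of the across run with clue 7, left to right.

1 6

16 in 2 cells must be {7,9}.
Given what's placed, R1C2 must be 9 to fit the 16 across and 24 down.
R2C2 = 6: the only remaining digit allowed by both the 7 across and the 24 down.
R3C2 = 24 − 16 = 8 completes the 24 down.
R4C1 = 5 − 1 = 4 completes the 5 across.
R1C1 = 16 − 9 = 7 completes the 16 across.
R2C1 = 7 − 6 = 1 completes the 7 across.
R3C1 = 13 − 8 = 5 completes the 13 across.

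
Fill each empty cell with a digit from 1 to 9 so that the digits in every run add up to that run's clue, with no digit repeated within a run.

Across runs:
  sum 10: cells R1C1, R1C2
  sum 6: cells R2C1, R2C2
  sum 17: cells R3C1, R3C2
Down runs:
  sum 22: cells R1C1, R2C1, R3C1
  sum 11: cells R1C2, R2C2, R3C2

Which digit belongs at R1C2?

17 in 2 cells must be {8,9}.
The 6 across and the 22 down share only 5, so R2C1 = 5.
R2C2 = 6 − 5 = 1 completes the 6 across.
Given what's placed, R3C2 must be 8 to fit the 17 across and 11 down.
R1C2 = 11 − 9 = 2 completes the 11 down.
R3C1 = 17 − 8 = 9 completes the 17 across.
R1C1 = 10 − 2 = 8 completes the 10 across.

2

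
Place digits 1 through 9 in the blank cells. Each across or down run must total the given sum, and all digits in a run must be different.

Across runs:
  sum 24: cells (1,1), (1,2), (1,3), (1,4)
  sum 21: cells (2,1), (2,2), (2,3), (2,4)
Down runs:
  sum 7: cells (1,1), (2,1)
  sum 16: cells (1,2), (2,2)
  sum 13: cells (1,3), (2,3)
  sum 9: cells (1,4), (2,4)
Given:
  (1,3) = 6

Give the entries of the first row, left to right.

16 in 2 cells must be {7,9}.
(2,3) = 13 − 6 = 7 completes the 13 down.
(2,2) = 9: the only remaining digit allowed by both the 21 across and the 16 down.
(1,2) = 16 − 9 = 7 completes the 16 down.
Nothing is forced directly, so branch on (1,1), whose candidates are 2 or 3. If (1,1) = 2: then (1,4) would have to be in {9} for the 24 across but in {1,2,3,4,5,6,7,8} for the 9 down — contradiction. So (1,1) = 3.
(1,4) = 24 − 16 = 8 completes the 24 across.
(2,1) = 7 − 3 = 4 completes the 7 down.
(2,4) = 21 − 20 = 1 completes the 21 across.

3 7 6 8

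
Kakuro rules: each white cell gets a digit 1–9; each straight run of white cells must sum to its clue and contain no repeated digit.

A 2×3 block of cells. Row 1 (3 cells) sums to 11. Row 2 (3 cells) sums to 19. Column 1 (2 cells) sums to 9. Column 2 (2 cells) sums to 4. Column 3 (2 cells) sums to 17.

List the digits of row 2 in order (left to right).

7, 3, 9

4 in 2 cells must be {1,3}; 17 in 2 cells must be {8,9}.
The 11 across and the 17 down share only 8, so (1,3) = 8.
The 19 across and the 4 down share only 3, so (2,2) = 3.
(2,3) = 17 − 8 = 9 completes the 17 down.
(1,2) = 4 − 3 = 1 completes the 4 down.
(2,1) = 19 − 12 = 7 completes the 19 across.
(1,1) = 11 − 9 = 2 completes the 11 across.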